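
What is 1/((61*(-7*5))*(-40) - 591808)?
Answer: -1/506408 ≈ -1.9747e-6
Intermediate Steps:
1/((61*(-7*5))*(-40) - 591808) = 1/((61*(-35))*(-40) - 591808) = 1/(-2135*(-40) - 591808) = 1/(85400 - 591808) = 1/(-506408) = -1/506408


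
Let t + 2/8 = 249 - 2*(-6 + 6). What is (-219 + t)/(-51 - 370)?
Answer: -119/1684 ≈ -0.070665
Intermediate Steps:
t = 995/4 (t = -¼ + (249 - 2*(-6 + 6)) = -¼ + (249 - 2*0) = -¼ + (249 - 1*0) = -¼ + (249 + 0) = -¼ + 249 = 995/4 ≈ 248.75)
(-219 + t)/(-51 - 370) = (-219 + 995/4)/(-51 - 370) = (119/4)/(-421) = (119/4)*(-1/421) = -119/1684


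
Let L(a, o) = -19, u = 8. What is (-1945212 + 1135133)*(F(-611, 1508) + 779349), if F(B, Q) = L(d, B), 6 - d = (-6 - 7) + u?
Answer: -631318867070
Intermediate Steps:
d = 11 (d = 6 - ((-6 - 7) + 8) = 6 - (-13 + 8) = 6 - 1*(-5) = 6 + 5 = 11)
F(B, Q) = -19
(-1945212 + 1135133)*(F(-611, 1508) + 779349) = (-1945212 + 1135133)*(-19 + 779349) = -810079*779330 = -631318867070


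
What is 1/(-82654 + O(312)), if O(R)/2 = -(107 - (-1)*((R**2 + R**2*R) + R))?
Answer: -1/61020836 ≈ -1.6388e-8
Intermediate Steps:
O(R) = -214 - 2*R - 2*R**2 - 2*R**3 (O(R) = 2*(-(107 - (-1)*((R**2 + R**2*R) + R))) = 2*(-(107 - (-1)*((R**2 + R**3) + R))) = 2*(-(107 - (-1)*(R + R**2 + R**3))) = 2*(-(107 - (-R - R**2 - R**3))) = 2*(-(107 + (R + R**2 + R**3))) = 2*(-(107 + R + R**2 + R**3)) = 2*(-107 - R - R**2 - R**3) = -214 - 2*R - 2*R**2 - 2*R**3)
1/(-82654 + O(312)) = 1/(-82654 + (-214 - 2*312 - 2*312**2 - 2*312**3)) = 1/(-82654 + (-214 - 624 - 2*97344 - 2*30371328)) = 1/(-82654 + (-214 - 624 - 194688 - 60742656)) = 1/(-82654 - 60938182) = 1/(-61020836) = -1/61020836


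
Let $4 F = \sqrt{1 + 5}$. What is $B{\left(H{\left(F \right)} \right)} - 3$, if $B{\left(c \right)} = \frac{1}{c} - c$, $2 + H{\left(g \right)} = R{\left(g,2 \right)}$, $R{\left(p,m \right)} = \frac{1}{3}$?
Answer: $- \frac{29}{15} \approx -1.9333$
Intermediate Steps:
$R{\left(p,m \right)} = \frac{1}{3}$
$F = \frac{\sqrt{6}}{4}$ ($F = \frac{\sqrt{1 + 5}}{4} = \frac{\sqrt{6}}{4} \approx 0.61237$)
$H{\left(g \right)} = - \frac{5}{3}$ ($H{\left(g \right)} = -2 + \frac{1}{3} = - \frac{5}{3}$)
$B{\left(H{\left(F \right)} \right)} - 3 = \left(\frac{1}{- \frac{5}{3}} - - \frac{5}{3}\right) - 3 = \left(- \frac{3}{5} + \frac{5}{3}\right) - 3 = \frac{16}{15} - 3 = - \frac{29}{15}$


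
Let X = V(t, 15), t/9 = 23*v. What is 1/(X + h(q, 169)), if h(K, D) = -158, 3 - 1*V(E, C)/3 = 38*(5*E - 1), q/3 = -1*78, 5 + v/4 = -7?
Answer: 1/5663485 ≈ 1.7657e-7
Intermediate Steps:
v = -48 (v = -20 + 4*(-7) = -20 - 28 = -48)
t = -9936 (t = 9*(23*(-48)) = 9*(-1104) = -9936)
q = -234 (q = 3*(-1*78) = 3*(-78) = -234)
V(E, C) = 123 - 570*E (V(E, C) = 9 - 114*(5*E - 1) = 9 - 114*(-1 + 5*E) = 9 - 3*(-38 + 190*E) = 9 + (114 - 570*E) = 123 - 570*E)
X = 5663643 (X = 123 - 570*(-9936) = 123 + 5663520 = 5663643)
1/(X + h(q, 169)) = 1/(5663643 - 158) = 1/5663485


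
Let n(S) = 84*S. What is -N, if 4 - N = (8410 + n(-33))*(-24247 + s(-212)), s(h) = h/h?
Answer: -136698952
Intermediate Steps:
s(h) = 1
N = 136698952 (N = 4 - (8410 + 84*(-33))*(-24247 + 1) = 4 - (8410 - 2772)*(-24246) = 4 - 5638*(-24246) = 4 - 1*(-136698948) = 4 + 136698948 = 136698952)
-N = -1*136698952 = -136698952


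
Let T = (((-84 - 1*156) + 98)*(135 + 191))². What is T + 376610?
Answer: 2143325874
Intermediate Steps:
T = 2142949264 (T = (((-84 - 156) + 98)*326)² = ((-240 + 98)*326)² = (-142*326)² = (-46292)² = 2142949264)
T + 376610 = 2142949264 + 376610 = 2143325874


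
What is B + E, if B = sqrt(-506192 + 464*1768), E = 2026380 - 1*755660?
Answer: 1270720 + 4*sqrt(19635) ≈ 1.2713e+6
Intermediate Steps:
E = 1270720 (E = 2026380 - 755660 = 1270720)
B = 4*sqrt(19635) (B = sqrt(-506192 + 820352) = sqrt(314160) = 4*sqrt(19635) ≈ 560.50)
B + E = 4*sqrt(19635) + 1270720 = 1270720 + 4*sqrt(19635)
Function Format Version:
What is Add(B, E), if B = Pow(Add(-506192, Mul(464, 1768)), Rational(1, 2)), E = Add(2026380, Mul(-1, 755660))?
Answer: Add(1270720, Mul(4, Pow(19635, Rational(1, 2)))) ≈ 1.2713e+6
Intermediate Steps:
E = 1270720 (E = Add(2026380, -755660) = 1270720)
B = Mul(4, Pow(19635, Rational(1, 2))) (B = Pow(Add(-506192, 820352), Rational(1, 2)) = Pow(314160, Rational(1, 2)) = Mul(4, Pow(19635, Rational(1, 2))) ≈ 560.50)
Add(B, E) = Add(Mul(4, Pow(19635, Rational(1, 2))), 1270720) = Add(1270720, Mul(4, Pow(19635, Rational(1, 2))))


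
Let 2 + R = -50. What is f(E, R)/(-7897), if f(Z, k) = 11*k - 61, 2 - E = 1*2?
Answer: 633/7897 ≈ 0.080157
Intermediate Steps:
R = -52 (R = -2 - 50 = -52)
E = 0 (E = 2 - 2 = 0)
f(Z, k) = -61 + 11*k
f(E, R)/(-7897) = (-61 + 11*(-52))/(-7897) = (-61 - 572)*(-1/7897) = -633*(-1/7897) = 633/7897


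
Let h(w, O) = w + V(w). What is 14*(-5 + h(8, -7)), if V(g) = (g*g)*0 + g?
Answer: 154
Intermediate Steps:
V(g) = g (V(g) = g²*0 + g = 0 + g = g)
h(w, O) = 2*w (h(w, O) = w + w = 2*w)
14*(-5 + h(8, -7)) = 14*(-5 + 2*8) = 14*(-5 + 16) = 14*11 = 154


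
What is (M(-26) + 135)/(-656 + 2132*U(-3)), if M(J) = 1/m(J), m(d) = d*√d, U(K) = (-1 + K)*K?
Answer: 135/24928 + I*√26/16851328 ≈ 0.0054156 + 3.0259e-7*I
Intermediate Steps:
U(K) = K*(-1 + K)
m(d) = d^(3/2)
M(J) = J^(-3/2) (M(J) = 1/(J^(3/2)) = J^(-3/2))
(M(-26) + 135)/(-656 + 2132*U(-3)) = ((-26)^(-3/2) + 135)/(-656 + 2132*(-3*(-1 - 3))) = (I*√26/676 + 135)/(-656 + 2132*(-3*(-4))) = (135 + I*√26/676)/(-656 + 2132*12) = (135 + I*√26/676)/(-656 + 25584) = (135 + I*√26/676)/24928 = (135 + I*√26/676)*(1/24928) = 135/24928 + I*√26/16851328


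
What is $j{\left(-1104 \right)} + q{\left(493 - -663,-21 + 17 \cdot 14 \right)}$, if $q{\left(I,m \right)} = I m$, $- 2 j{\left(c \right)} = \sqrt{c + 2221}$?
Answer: $250852 - \frac{\sqrt{1117}}{2} \approx 2.5084 \cdot 10^{5}$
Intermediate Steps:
$j{\left(c \right)} = - \frac{\sqrt{2221 + c}}{2}$ ($j{\left(c \right)} = - \frac{\sqrt{c + 2221}}{2} = - \frac{\sqrt{2221 + c}}{2}$)
$j{\left(-1104 \right)} + q{\left(493 - -663,-21 + 17 \cdot 14 \right)} = - \frac{\sqrt{2221 - 1104}}{2} + \left(493 - -663\right) \left(-21 + 17 \cdot 14\right) = - \frac{\sqrt{1117}}{2} + \left(493 + 663\right) \left(-21 + 238\right) = - \frac{\sqrt{1117}}{2} + 1156 \cdot 217 = - \frac{\sqrt{1117}}{2} + 250852 = 250852 - \frac{\sqrt{1117}}{2}$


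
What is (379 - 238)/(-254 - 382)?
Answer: -47/212 ≈ -0.22170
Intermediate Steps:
(379 - 238)/(-254 - 382) = 141/(-636) = 141*(-1/636) = -47/212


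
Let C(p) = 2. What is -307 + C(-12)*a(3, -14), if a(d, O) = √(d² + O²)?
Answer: -307 + 2*√205 ≈ -278.36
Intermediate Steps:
a(d, O) = √(O² + d²)
-307 + C(-12)*a(3, -14) = -307 + 2*√((-14)² + 3²) = -307 + 2*√(196 + 9) = -307 + 2*√205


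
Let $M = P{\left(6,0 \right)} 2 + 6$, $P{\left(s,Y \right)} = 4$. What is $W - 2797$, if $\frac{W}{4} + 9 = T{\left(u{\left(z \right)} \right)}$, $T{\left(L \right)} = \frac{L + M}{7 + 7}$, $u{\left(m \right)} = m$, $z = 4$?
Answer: $- \frac{19795}{7} \approx -2827.9$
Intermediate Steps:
$M = 14$ ($M = 4 \cdot 2 + 6 = 8 + 6 = 14$)
$T{\left(L \right)} = 1 + \frac{L}{14}$ ($T{\left(L \right)} = \frac{L + 14}{7 + 7} = \frac{14 + L}{14} = \left(14 + L\right) \frac{1}{14} = 1 + \frac{L}{14}$)
$W = - \frac{216}{7}$ ($W = -36 + 4 \left(1 + \frac{1}{14} \cdot 4\right) = -36 + 4 \left(1 + \frac{2}{7}\right) = -36 + 4 \cdot \frac{9}{7} = -36 + \frac{36}{7} = - \frac{216}{7} \approx -30.857$)
$W - 2797 = - \frac{216}{7} - 2797 = - \frac{19795}{7}$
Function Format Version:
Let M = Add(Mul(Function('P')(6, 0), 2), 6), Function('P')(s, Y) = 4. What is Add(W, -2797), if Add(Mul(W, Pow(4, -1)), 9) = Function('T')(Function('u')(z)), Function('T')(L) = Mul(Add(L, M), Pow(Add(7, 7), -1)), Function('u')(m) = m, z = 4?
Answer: Rational(-19795, 7) ≈ -2827.9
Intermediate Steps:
M = 14 (M = Add(Mul(4, 2), 6) = Add(8, 6) = 14)
Function('T')(L) = Add(1, Mul(Rational(1, 14), L)) (Function('T')(L) = Mul(Add(L, 14), Pow(Add(7, 7), -1)) = Mul(Add(14, L), Pow(14, -1)) = Mul(Add(14, L), Rational(1, 14)) = Add(1, Mul(Rational(1, 14), L)))
W = Rational(-216, 7) (W = Add(-36, Mul(4, Add(1, Mul(Rational(1, 14), 4)))) = Add(-36, Mul(4, Add(1, Rational(2, 7)))) = Add(-36, Mul(4, Rational(9, 7))) = Add(-36, Rational(36, 7)) = Rational(-216, 7) ≈ -30.857)
Add(W, -2797) = Add(Rational(-216, 7), -2797) = Rational(-19795, 7)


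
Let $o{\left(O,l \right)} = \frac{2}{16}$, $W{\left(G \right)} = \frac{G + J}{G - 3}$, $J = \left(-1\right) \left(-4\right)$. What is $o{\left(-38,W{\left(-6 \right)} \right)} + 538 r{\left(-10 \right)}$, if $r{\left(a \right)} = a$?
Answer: $- \frac{43039}{8} \approx -5379.9$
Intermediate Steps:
$J = 4$
$W{\left(G \right)} = \frac{4 + G}{-3 + G}$ ($W{\left(G \right)} = \frac{G + 4}{G - 3} = \frac{4 + G}{-3 + G}$)
$o{\left(O,l \right)} = \frac{1}{8}$ ($o{\left(O,l \right)} = 2 \cdot \frac{1}{16} = \frac{1}{8}$)
$o{\left(-38,W{\left(-6 \right)} \right)} + 538 r{\left(-10 \right)} = \frac{1}{8} + 538 \left(-10\right) = \frac{1}{8} - 5380 = - \frac{43039}{8}$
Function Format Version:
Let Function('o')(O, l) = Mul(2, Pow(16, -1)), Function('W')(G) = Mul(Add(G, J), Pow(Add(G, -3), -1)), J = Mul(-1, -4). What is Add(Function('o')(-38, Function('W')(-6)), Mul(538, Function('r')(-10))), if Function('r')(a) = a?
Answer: Rational(-43039, 8) ≈ -5379.9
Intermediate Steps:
J = 4
Function('W')(G) = Mul(Pow(Add(-3, G), -1), Add(4, G)) (Function('W')(G) = Mul(Add(G, 4), Pow(Add(G, -3), -1)) = Mul(Add(4, G), Pow(Add(-3, G), -1)) = Mul(Pow(Add(-3, G), -1), Add(4, G)))
Function('o')(O, l) = Rational(1, 8) (Function('o')(O, l) = Mul(2, Rational(1, 16)) = Rational(1, 8))
Add(Function('o')(-38, Function('W')(-6)), Mul(538, Function('r')(-10))) = Add(Rational(1, 8), Mul(538, -10)) = Add(Rational(1, 8), -5380) = Rational(-43039, 8)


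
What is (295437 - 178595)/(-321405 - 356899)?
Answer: -113/656 ≈ -0.17226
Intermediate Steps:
(295437 - 178595)/(-321405 - 356899) = 116842/(-678304) = 116842*(-1/678304) = -113/656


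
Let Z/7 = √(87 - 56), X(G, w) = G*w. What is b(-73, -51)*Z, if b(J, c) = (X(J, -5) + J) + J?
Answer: 1533*√31 ≈ 8535.4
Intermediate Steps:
b(J, c) = -3*J (b(J, c) = (J*(-5) + J) + J = (-5*J + J) + J = -4*J + J = -3*J)
Z = 7*√31 (Z = 7*√(87 - 56) = 7*√31 ≈ 38.974)
b(-73, -51)*Z = (-3*(-73))*(7*√31) = 219*(7*√31) = 1533*√31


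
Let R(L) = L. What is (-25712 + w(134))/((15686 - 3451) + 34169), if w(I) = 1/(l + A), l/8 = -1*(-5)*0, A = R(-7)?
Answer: -59995/108276 ≈ -0.55409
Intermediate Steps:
A = -7
l = 0 (l = 8*(-1*(-5)*0) = 8*(5*0) = 8*0 = 0)
w(I) = -1/7 (w(I) = 1/(0 - 7) = 1/(-7) = -1/7)
(-25712 + w(134))/((15686 - 3451) + 34169) = (-25712 - 1/7)/((15686 - 3451) + 34169) = -179985/(7*(12235 + 34169)) = -179985/7/46404 = -179985/7*1/46404 = -59995/108276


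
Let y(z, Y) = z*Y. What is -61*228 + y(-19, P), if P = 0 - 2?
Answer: -13870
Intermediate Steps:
P = -2
y(z, Y) = Y*z
-61*228 + y(-19, P) = -61*228 - 2*(-19) = -13908 + 38 = -13870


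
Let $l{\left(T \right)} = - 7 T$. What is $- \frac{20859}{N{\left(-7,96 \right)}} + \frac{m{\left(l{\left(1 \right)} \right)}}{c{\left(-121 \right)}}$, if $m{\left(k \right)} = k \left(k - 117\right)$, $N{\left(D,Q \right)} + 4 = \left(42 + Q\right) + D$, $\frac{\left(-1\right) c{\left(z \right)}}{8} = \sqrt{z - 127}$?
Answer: $- \frac{20859}{127} + \frac{7 i \sqrt{62}}{8} \approx -164.24 + 6.8898 i$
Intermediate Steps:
$c{\left(z \right)} = - 8 \sqrt{-127 + z}$ ($c{\left(z \right)} = - 8 \sqrt{z - 127} = - 8 \sqrt{-127 + z}$)
$N{\left(D,Q \right)} = 38 + D + Q$ ($N{\left(D,Q \right)} = -4 + \left(\left(42 + Q\right) + D\right) = -4 + \left(42 + D + Q\right) = 38 + D + Q$)
$m{\left(k \right)} = k \left(-117 + k\right)$
$- \frac{20859}{N{\left(-7,96 \right)}} + \frac{m{\left(l{\left(1 \right)} \right)}}{c{\left(-121 \right)}} = - \frac{20859}{38 - 7 + 96} + \frac{\left(-7\right) 1 \left(-117 - 7\right)}{\left(-8\right) \sqrt{-127 - 121}} = - \frac{20859}{127} + \frac{\left(-7\right) \left(-117 - 7\right)}{\left(-8\right) \sqrt{-248}} = \left(-20859\right) \frac{1}{127} + \frac{\left(-7\right) \left(-124\right)}{\left(-8\right) 2 i \sqrt{62}} = - \frac{20859}{127} + \frac{868}{\left(-16\right) i \sqrt{62}} = - \frac{20859}{127} + 868 \frac{i \sqrt{62}}{992} = - \frac{20859}{127} + \frac{7 i \sqrt{62}}{8}$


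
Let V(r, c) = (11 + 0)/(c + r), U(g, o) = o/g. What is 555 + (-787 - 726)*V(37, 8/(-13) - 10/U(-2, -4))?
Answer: 593/24 ≈ 24.708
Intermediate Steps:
V(r, c) = 11/(c + r)
555 + (-787 - 726)*V(37, 8/(-13) - 10/U(-2, -4)) = 555 + (-787 - 726)*(11/((8/(-13) - 10/((-4/(-2)))) + 37)) = 555 - 16643/((8*(-1/13) - 10/((-4*(-1/2)))) + 37) = 555 - 16643/((-8/13 - 10/2) + 37) = 555 - 16643/((-8/13 - 10*1/2) + 37) = 555 - 16643/((-8/13 - 5) + 37) = 555 - 16643/(-73/13 + 37) = 555 - 16643/408/13 = 555 - 16643*13/408 = 555 - 1513*143/408 = 555 - 12727/24 = 593/24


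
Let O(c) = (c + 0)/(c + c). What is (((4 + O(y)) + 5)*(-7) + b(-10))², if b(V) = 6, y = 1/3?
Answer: 14641/4 ≈ 3660.3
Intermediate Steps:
y = ⅓ ≈ 0.33333
O(c) = ½ (O(c) = c/((2*c)) = c*(1/(2*c)) = ½)
(((4 + O(y)) + 5)*(-7) + b(-10))² = (((4 + ½) + 5)*(-7) + 6)² = ((9/2 + 5)*(-7) + 6)² = ((19/2)*(-7) + 6)² = (-133/2 + 6)² = (-121/2)² = 14641/4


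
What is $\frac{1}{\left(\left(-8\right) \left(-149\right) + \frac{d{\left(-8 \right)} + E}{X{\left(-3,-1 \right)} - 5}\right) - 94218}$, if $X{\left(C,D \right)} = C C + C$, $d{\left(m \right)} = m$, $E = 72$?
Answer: $- \frac{1}{92962} \approx -1.0757 \cdot 10^{-5}$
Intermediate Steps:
$X{\left(C,D \right)} = C + C^{2}$ ($X{\left(C,D \right)} = C^{2} + C = C + C^{2}$)
$\frac{1}{\left(\left(-8\right) \left(-149\right) + \frac{d{\left(-8 \right)} + E}{X{\left(-3,-1 \right)} - 5}\right) - 94218} = \frac{1}{\left(\left(-8\right) \left(-149\right) + \frac{-8 + 72}{- 3 \left(1 - 3\right) - 5}\right) - 94218} = \frac{1}{\left(1192 + \frac{64}{\left(-3\right) \left(-2\right) - 5}\right) - 94218} = \frac{1}{\left(1192 + \frac{64}{6 - 5}\right) - 94218} = \frac{1}{\left(1192 + \frac{64}{1}\right) - 94218} = \frac{1}{\left(1192 + 64 \cdot 1\right) - 94218} = \frac{1}{\left(1192 + 64\right) - 94218} = \frac{1}{1256 - 94218} = \frac{1}{-92962} = - \frac{1}{92962}$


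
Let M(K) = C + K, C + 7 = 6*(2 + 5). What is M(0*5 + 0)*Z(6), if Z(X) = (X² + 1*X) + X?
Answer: 1680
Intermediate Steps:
Z(X) = X² + 2*X (Z(X) = (X² + X) + X = (X + X²) + X = X² + 2*X)
C = 35 (C = -7 + 6*(2 + 5) = -7 + 6*7 = -7 + 42 = 35)
M(K) = 35 + K
M(0*5 + 0)*Z(6) = (35 + (0*5 + 0))*(6*(2 + 6)) = (35 + (0 + 0))*(6*8) = (35 + 0)*48 = 35*48 = 1680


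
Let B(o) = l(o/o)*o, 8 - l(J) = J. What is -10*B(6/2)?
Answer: -210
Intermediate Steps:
l(J) = 8 - J
B(o) = 7*o (B(o) = (8 - o/o)*o = (8 - 1*1)*o = (8 - 1)*o = 7*o)
-10*B(6/2) = -70*6/2 = -70*6*(½) = -70*3 = -10*21 = -210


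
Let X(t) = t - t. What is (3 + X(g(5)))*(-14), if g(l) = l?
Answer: -42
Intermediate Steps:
X(t) = 0
(3 + X(g(5)))*(-14) = (3 + 0)*(-14) = 3*(-14) = -42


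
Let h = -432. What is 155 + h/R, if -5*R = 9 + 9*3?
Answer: 215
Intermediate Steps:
R = -36/5 (R = -(9 + 9*3)/5 = -(9 + 27)/5 = -⅕*36 = -36/5 ≈ -7.2000)
155 + h/R = 155 - 432/(-36/5) = 155 - 432*(-5/36) = 155 + 60 = 215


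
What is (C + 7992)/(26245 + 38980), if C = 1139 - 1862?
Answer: 7269/65225 ≈ 0.11144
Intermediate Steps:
C = -723
(C + 7992)/(26245 + 38980) = (-723 + 7992)/(26245 + 38980) = 7269/65225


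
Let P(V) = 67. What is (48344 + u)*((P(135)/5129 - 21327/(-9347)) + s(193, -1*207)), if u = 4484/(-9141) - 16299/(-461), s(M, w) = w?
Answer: -2000710346631362241911/202022423222763 ≈ -9.9034e+6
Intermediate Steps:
u = 146922035/4214001 (u = 4484*(-1/9141) - 16299*(-1/461) = -4484/9141 + 16299/461 = 146922035/4214001 ≈ 34.865)
(48344 + u)*((P(135)/5129 - 21327/(-9347)) + s(193, -1*207)) = (48344 + 146922035/4214001)*((67/5129 - 21327/(-9347)) - 1*207) = 203868586379*((67*(1/5129) - 21327*(-1/9347)) - 207)/4214001 = 203868586379*((67/5129 + 21327/9347) - 207)/4214001 = 203868586379*(110012432/47940763 - 207)/4214001 = (203868586379/4214001)*(-9813725509/47940763) = -2000710346631362241911/202022423222763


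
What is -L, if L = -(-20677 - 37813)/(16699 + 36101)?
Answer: -5849/5280 ≈ -1.1078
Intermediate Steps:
L = 5849/5280 (L = -(-58490)/52800 = -1*(-5849/5280) = 5849/5280 ≈ 1.1078)
-L = -1*5849/5280 = -5849/5280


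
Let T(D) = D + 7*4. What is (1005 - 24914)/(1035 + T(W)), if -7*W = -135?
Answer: -167363/7576 ≈ -22.091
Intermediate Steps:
W = 135/7 (W = -1/7*(-135) = 135/7 ≈ 19.286)
T(D) = 28 + D (T(D) = D + 28 = 28 + D)
(1005 - 24914)/(1035 + T(W)) = (1005 - 24914)/(1035 + (28 + 135/7)) = -23909/(1035 + 331/7) = -23909/7576/7 = -23909*7/7576 = -167363/7576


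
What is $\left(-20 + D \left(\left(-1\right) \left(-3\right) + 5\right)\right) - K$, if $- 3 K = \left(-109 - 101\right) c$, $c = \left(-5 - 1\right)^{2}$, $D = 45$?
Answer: $-2180$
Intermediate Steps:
$c = 36$ ($c = \left(-6\right)^{2} = 36$)
$K = 2520$ ($K = - \frac{\left(-109 - 101\right) 36}{3} = - \frac{\left(-210\right) 36}{3} = \left(- \frac{1}{3}\right) \left(-7560\right) = 2520$)
$\left(-20 + D \left(\left(-1\right) \left(-3\right) + 5\right)\right) - K = \left(-20 + 45 \left(\left(-1\right) \left(-3\right) + 5\right)\right) - 2520 = \left(-20 + 45 \left(3 + 5\right)\right) - 2520 = \left(-20 + 45 \cdot 8\right) - 2520 = \left(-20 + 360\right) - 2520 = 340 - 2520 = -2180$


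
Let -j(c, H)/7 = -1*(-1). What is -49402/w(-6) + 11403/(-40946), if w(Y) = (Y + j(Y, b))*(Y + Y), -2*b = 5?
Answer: -253074145/798447 ≈ -316.96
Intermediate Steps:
b = -5/2 (b = -½*5 = -5/2 ≈ -2.5000)
j(c, H) = -7 (j(c, H) = -(-7)*(-1) = -7*1 = -7)
w(Y) = 2*Y*(-7 + Y) (w(Y) = (Y - 7)*(Y + Y) = (-7 + Y)*(2*Y) = 2*Y*(-7 + Y))
-49402/w(-6) + 11403/(-40946) = -49402*(-1/(12*(-7 - 6))) + 11403/(-40946) = -49402/(2*(-6)*(-13)) + 11403*(-1/40946) = -49402/156 - 11403/40946 = -49402*1/156 - 11403/40946 = -24701/78 - 11403/40946 = -253074145/798447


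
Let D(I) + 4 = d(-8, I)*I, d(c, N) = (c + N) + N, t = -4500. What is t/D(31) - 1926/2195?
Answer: -1309392/366565 ≈ -3.5721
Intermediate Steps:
d(c, N) = c + 2*N (d(c, N) = (N + c) + N = c + 2*N)
D(I) = -4 + I*(-8 + 2*I) (D(I) = -4 + (-8 + 2*I)*I = -4 + I*(-8 + 2*I))
t/D(31) - 1926/2195 = -4500/(-4 + 2*31*(-4 + 31)) - 1926/2195 = -4500/(-4 + 2*31*27) - 1926*1/2195 = -4500/(-4 + 1674) - 1926/2195 = -4500/1670 - 1926/2195 = -4500*1/1670 - 1926/2195 = -450/167 - 1926/2195 = -1309392/366565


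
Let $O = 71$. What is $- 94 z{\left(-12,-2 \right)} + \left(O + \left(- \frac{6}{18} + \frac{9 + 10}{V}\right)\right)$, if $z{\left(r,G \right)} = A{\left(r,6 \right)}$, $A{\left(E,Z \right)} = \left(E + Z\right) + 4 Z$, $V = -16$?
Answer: $- \frac{77881}{48} \approx -1622.5$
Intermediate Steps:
$A{\left(E,Z \right)} = E + 5 Z$
$z{\left(r,G \right)} = 30 + r$ ($z{\left(r,G \right)} = r + 5 \cdot 6 = r + 30 = 30 + r$)
$- 94 z{\left(-12,-2 \right)} + \left(O + \left(- \frac{6}{18} + \frac{9 + 10}{V}\right)\right) = - 94 \left(30 - 12\right) + \left(71 + \left(- \frac{6}{18} + \frac{9 + 10}{-16}\right)\right) = \left(-94\right) 18 + \left(71 + \left(\left(-6\right) \frac{1}{18} + 19 \left(- \frac{1}{16}\right)\right)\right) = -1692 + \left(71 - \frac{73}{48}\right) = -1692 + \frac{3335}{48} = - \frac{77881}{48}$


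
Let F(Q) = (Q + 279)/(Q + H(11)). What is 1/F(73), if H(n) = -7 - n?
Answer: 5/32 ≈ 0.15625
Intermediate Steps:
F(Q) = (279 + Q)/(-18 + Q) (F(Q) = (Q + 279)/(Q + (-7 - 1*11)) = (279 + Q)/(Q + (-7 - 11)) = (279 + Q)/(Q - 18) = (279 + Q)/(-18 + Q))
1/F(73) = 1/((279 + 73)/(-18 + 73)) = 1/(352/55) = 1/((1/55)*352) = 1/(32/5) = 5/32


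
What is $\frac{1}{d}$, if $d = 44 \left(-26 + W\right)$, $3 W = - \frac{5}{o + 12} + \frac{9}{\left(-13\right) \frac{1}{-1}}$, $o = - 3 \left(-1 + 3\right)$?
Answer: $- \frac{117}{134090} \approx -0.00087255$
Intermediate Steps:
$o = -6$ ($o = \left(-3\right) 2 = -6$)
$W = - \frac{11}{234}$ ($W = \frac{- \frac{5}{-6 + 12} + \frac{9}{\left(-13\right) \frac{1}{-1}}}{3} = \frac{- \frac{5}{6} + \frac{9}{\left(-13\right) \left(-1\right)}}{3} = \frac{\left(-5\right) \frac{1}{6} + \frac{9}{13}}{3} = \frac{- \frac{5}{6} + 9 \cdot \frac{1}{13}}{3} = \frac{- \frac{5}{6} + \frac{9}{13}}{3} = \frac{1}{3} \left(- \frac{11}{78}\right) = - \frac{11}{234} \approx -0.047009$)
$d = - \frac{134090}{117}$ ($d = 44 \left(-26 - \frac{11}{234}\right) = 44 \left(- \frac{6095}{234}\right) = - \frac{134090}{117} \approx -1146.1$)
$\frac{1}{d} = \frac{1}{- \frac{134090}{117}} = - \frac{117}{134090}$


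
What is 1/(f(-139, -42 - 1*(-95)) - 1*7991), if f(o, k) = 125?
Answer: -1/7866 ≈ -0.00012713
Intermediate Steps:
1/(f(-139, -42 - 1*(-95)) - 1*7991) = 1/(125 - 1*7991) = 1/(125 - 7991) = 1/(-7866) = -1/7866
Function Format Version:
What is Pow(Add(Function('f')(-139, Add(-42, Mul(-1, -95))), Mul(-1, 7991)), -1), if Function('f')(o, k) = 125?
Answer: Rational(-1, 7866) ≈ -0.00012713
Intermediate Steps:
Pow(Add(Function('f')(-139, Add(-42, Mul(-1, -95))), Mul(-1, 7991)), -1) = Pow(Add(125, Mul(-1, 7991)), -1) = Pow(Add(125, -7991), -1) = Pow(-7866, -1) = Rational(-1, 7866)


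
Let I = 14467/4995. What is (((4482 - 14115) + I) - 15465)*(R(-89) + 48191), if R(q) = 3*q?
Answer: -162358796236/135 ≈ -1.2027e+9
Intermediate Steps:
I = 391/135 (I = 14467*(1/4995) = 391/135 ≈ 2.8963)
(((4482 - 14115) + I) - 15465)*(R(-89) + 48191) = (((4482 - 14115) + 391/135) - 15465)*(3*(-89) + 48191) = ((-9633 + 391/135) - 15465)*(-267 + 48191) = (-1300064/135 - 15465)*47924 = -3387839/135*47924 = -162358796236/135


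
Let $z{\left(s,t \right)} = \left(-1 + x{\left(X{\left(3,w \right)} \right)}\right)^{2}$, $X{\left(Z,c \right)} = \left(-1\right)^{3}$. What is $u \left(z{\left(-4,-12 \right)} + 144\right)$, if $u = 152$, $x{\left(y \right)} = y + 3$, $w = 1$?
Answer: $22040$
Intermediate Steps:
$X{\left(Z,c \right)} = -1$
$x{\left(y \right)} = 3 + y$
$z{\left(s,t \right)} = 1$ ($z{\left(s,t \right)} = \left(-1 + \left(3 - 1\right)\right)^{2} = \left(-1 + 2\right)^{2} = 1^{2} = 1$)
$u \left(z{\left(-4,-12 \right)} + 144\right) = 152 \left(1 + 144\right) = 152 \cdot 145 = 22040$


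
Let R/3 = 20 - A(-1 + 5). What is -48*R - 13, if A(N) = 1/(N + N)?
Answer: -2875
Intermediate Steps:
A(N) = 1/(2*N)
R = 477/8 (R = 3*(20 - 1/(2*(-1 + 5))) = 3*(20 - 1/(2*4)) = 3*(20 - 1*⅛) = 3*(20 - ⅛) = 3*(159/8) = 477/8 ≈ 59.625)
-48*R - 13 = -48*477/8 - 13 = -2862 - 13 = -2875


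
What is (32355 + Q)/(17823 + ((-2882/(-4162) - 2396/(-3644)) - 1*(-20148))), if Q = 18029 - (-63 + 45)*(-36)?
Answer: 94289061176/71987639331 ≈ 1.3098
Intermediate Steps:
Q = 17381 (Q = 18029 - (-18)*(-36) = 18029 - 1*648 = 18029 - 648 = 17381)
(32355 + Q)/(17823 + ((-2882/(-4162) - 2396/(-3644)) - 1*(-20148))) = (32355 + 17381)/(17823 + ((-2882/(-4162) - 2396/(-3644)) - 1*(-20148))) = 49736/(17823 + ((-2882*(-1/4162) - 2396*(-1/3644)) + 20148)) = 49736/(17823 + ((1441/2081 + 599/911) + 20148)) = 49736/(17823 + (2559270/1895791 + 20148)) = 49736/(17823 + 38198956338/1895791) = 49736/(71987639331/1895791) = 49736*(1895791/71987639331) = 94289061176/71987639331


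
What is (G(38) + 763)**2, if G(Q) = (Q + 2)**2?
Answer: 5583769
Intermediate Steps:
G(Q) = (2 + Q)**2
(G(38) + 763)**2 = ((2 + 38)**2 + 763)**2 = (40**2 + 763)**2 = (1600 + 763)**2 = 2363**2 = 5583769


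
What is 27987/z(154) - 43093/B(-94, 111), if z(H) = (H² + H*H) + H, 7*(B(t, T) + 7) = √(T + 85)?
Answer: 683587811/79310 ≈ 8619.2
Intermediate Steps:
B(t, T) = -7 + √(85 + T)/7 (B(t, T) = -7 + √(T + 85)/7 = -7 + √(85 + T)/7)
z(H) = H + 2*H² (z(H) = (H² + H²) + H = 2*H² + H = H + 2*H²)
27987/z(154) - 43093/B(-94, 111) = 27987/((154*(1 + 2*154))) - 43093/(-7 + √(85 + 111)/7) = 27987/((154*(1 + 308))) - 43093/(-7 + √196/7) = 27987/((154*309)) - 43093/(-7 + (⅐)*14) = 27987/47586 - 43093/(-7 + 2) = 27987*(1/47586) - 43093/(-5) = 9329/15862 - 43093*(-⅕) = 9329/15862 + 43093/5 = 683587811/79310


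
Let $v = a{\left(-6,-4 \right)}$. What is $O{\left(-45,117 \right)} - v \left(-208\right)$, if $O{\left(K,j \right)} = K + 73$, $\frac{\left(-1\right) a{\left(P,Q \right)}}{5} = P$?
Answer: $6268$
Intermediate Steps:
$a{\left(P,Q \right)} = - 5 P$
$v = 30$ ($v = \left(-5\right) \left(-6\right) = 30$)
$O{\left(K,j \right)} = 73 + K$
$O{\left(-45,117 \right)} - v \left(-208\right) = \left(73 - 45\right) - 30 \left(-208\right) = 28 - -6240 = 28 + 6240 = 6268$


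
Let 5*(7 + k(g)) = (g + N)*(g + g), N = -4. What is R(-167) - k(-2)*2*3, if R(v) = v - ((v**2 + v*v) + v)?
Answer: -278824/5 ≈ -55765.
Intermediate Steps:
k(g) = -7 + 2*g*(-4 + g)/5 (k(g) = -7 + ((g - 4)*(g + g))/5 = -7 + ((-4 + g)*(2*g))/5 = -7 + (2*g*(-4 + g))/5 = -7 + 2*g*(-4 + g)/5)
R(v) = -2*v**2 (R(v) = v - ((v**2 + v**2) + v) = v - (2*v**2 + v) = v - (v + 2*v**2) = v + (-v - 2*v**2) = -2*v**2)
R(-167) - k(-2)*2*3 = -2*(-167)**2 - (-7 - 8/5*(-2) + (2/5)*(-2)**2)*2*3 = -2*27889 - (-7 + 16/5 + (2/5)*4)*2*3 = -55778 - (-7 + 16/5 + 8/5)*2*3 = -55778 - (-11/5*2)*3 = -55778 - (-22)*3/5 = -55778 - 1*(-66/5) = -55778 + 66/5 = -278824/5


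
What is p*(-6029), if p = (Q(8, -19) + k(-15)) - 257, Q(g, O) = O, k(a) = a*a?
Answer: 307479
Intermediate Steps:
k(a) = a²
p = -51 (p = (-19 + (-15)²) - 257 = (-19 + 225) - 257 = 206 - 257 = -51)
p*(-6029) = -51*(-6029) = 307479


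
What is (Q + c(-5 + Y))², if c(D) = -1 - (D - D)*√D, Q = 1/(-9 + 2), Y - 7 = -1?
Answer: 64/49 ≈ 1.3061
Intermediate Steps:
Y = 6 (Y = 7 - 1 = 6)
Q = -⅐ (Q = 1/(-7) = -⅐ ≈ -0.14286)
c(D) = -1 (c(D) = -1 - 0*√D = -1 - 1*0 = -1 + 0 = -1)
(Q + c(-5 + Y))² = (-⅐ - 1)² = (-8/7)² = 64/49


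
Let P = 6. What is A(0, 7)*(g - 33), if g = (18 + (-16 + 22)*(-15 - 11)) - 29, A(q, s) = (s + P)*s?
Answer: -18200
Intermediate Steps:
A(q, s) = s*(6 + s) (A(q, s) = (s + 6)*s = (6 + s)*s = s*(6 + s))
g = -167 (g = (18 + 6*(-26)) - 29 = (18 - 156) - 29 = -138 - 29 = -167)
A(0, 7)*(g - 33) = (7*(6 + 7))*(-167 - 33) = (7*13)*(-200) = 91*(-200) = -18200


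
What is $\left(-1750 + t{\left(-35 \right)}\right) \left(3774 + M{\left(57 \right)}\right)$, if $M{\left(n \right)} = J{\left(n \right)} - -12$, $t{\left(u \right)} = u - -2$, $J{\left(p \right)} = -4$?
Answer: $-6743306$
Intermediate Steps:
$t{\left(u \right)} = 2 + u$ ($t{\left(u \right)} = u + 2 = 2 + u$)
$M{\left(n \right)} = 8$ ($M{\left(n \right)} = -4 - -12 = -4 + 12 = 8$)
$\left(-1750 + t{\left(-35 \right)}\right) \left(3774 + M{\left(57 \right)}\right) = \left(-1750 + \left(2 - 35\right)\right) \left(3774 + 8\right) = \left(-1750 - 33\right) 3782 = \left(-1783\right) 3782 = -6743306$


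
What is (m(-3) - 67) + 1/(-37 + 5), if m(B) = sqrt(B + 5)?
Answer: -2145/32 + sqrt(2) ≈ -65.617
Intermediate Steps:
m(B) = sqrt(5 + B)
(m(-3) - 67) + 1/(-37 + 5) = (sqrt(5 - 3) - 67) + 1/(-37 + 5) = (sqrt(2) - 67) + 1/(-32) = (-67 + sqrt(2)) - 1/32 = -2145/32 + sqrt(2)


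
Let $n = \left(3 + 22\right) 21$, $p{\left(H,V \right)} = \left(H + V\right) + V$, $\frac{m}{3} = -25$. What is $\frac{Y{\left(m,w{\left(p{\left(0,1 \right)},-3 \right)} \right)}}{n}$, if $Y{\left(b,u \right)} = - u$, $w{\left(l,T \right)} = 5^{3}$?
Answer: $- \frac{5}{21} \approx -0.2381$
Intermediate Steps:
$m = -75$ ($m = 3 \left(-25\right) = -75$)
$p{\left(H,V \right)} = H + 2 V$
$w{\left(l,T \right)} = 125$
$n = 525$ ($n = 25 \cdot 21 = 525$)
$\frac{Y{\left(m,w{\left(p{\left(0,1 \right)},-3 \right)} \right)}}{n} = \frac{\left(-1\right) 125}{525} = \left(-125\right) \frac{1}{525} = - \frac{5}{21}$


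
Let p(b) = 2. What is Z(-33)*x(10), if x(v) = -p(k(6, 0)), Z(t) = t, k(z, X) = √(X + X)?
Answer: 66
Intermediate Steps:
k(z, X) = √2*√X (k(z, X) = √(2*X) = √2*√X)
x(v) = -2 (x(v) = -1*2 = -2)
Z(-33)*x(10) = -33*(-2) = 66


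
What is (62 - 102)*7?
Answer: -280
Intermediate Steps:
(62 - 102)*7 = -40*7 = -280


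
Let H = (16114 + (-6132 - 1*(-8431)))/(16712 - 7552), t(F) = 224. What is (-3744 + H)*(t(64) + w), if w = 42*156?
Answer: -29032303069/1145 ≈ -2.5356e+7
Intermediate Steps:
w = 6552
H = 18413/9160 (H = (16114 + (-6132 + 8431))/9160 = (16114 + 2299)*(1/9160) = 18413*(1/9160) = 18413/9160 ≈ 2.0102)
(-3744 + H)*(t(64) + w) = (-3744 + 18413/9160)*(224 + 6552) = -34276627/9160*6776 = -29032303069/1145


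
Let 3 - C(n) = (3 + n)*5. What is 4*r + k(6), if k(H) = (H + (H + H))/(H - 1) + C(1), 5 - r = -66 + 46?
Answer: 433/5 ≈ 86.600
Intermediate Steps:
r = 25 (r = 5 - (-66 + 46) = 5 - 1*(-20) = 5 + 20 = 25)
C(n) = -12 - 5*n (C(n) = 3 - (3 + n)*5 = 3 - (15 + 5*n) = 3 + (-15 - 5*n) = -12 - 5*n)
k(H) = -17 + 3*H/(-1 + H) (k(H) = (H + (H + H))/(H - 1) + (-12 - 5*1) = (H + 2*H)/(-1 + H) + (-12 - 5) = (3*H)/(-1 + H) - 17 = 3*H/(-1 + H) - 17 = -17 + 3*H/(-1 + H))
4*r + k(6) = 4*25 + (17 - 14*6)/(-1 + 6) = 100 + (17 - 84)/5 = 100 + (⅕)*(-67) = 100 - 67/5 = 433/5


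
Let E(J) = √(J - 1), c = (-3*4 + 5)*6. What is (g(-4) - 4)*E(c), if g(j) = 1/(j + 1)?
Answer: -13*I*√43/3 ≈ -28.416*I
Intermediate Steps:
c = -42 (c = (-12 + 5)*6 = -7*6 = -42)
g(j) = 1/(1 + j)
E(J) = √(-1 + J)
(g(-4) - 4)*E(c) = (1/(1 - 4) - 4)*√(-1 - 42) = (1/(-3) - 4)*√(-43) = (-⅓ - 4)*(I*√43) = -13*I*√43/3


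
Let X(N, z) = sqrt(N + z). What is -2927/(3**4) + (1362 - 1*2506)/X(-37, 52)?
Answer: -2927/81 - 1144*sqrt(15)/15 ≈ -331.52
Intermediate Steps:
-2927/(3**4) + (1362 - 1*2506)/X(-37, 52) = -2927/(3**4) + (1362 - 1*2506)/(sqrt(-37 + 52)) = -2927/81 + (1362 - 2506)/(sqrt(15)) = -2927*1/81 - 1144*sqrt(15)/15 = -2927/81 - 1144*sqrt(15)/15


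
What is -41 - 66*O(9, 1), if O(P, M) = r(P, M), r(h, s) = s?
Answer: -107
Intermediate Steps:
O(P, M) = M
-41 - 66*O(9, 1) = -41 - 66*1 = -41 - 66 = -107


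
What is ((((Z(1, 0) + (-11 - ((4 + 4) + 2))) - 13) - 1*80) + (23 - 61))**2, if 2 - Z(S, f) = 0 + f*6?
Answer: 22500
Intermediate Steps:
Z(S, f) = 2 - 6*f (Z(S, f) = 2 - (0 + f*6) = 2 - (0 + 6*f) = 2 - 6*f)
((((Z(1, 0) + (-11 - ((4 + 4) + 2))) - 13) - 1*80) + (23 - 61))**2 = (((((2 - 6*0) + (-11 - ((4 + 4) + 2))) - 13) - 1*80) + (23 - 61))**2 = (((((2 + 0) + (-11 - (8 + 2))) - 13) - 80) - 38)**2 = ((((2 + (-11 - 1*10)) - 13) - 80) - 38)**2 = ((((2 + (-11 - 10)) - 13) - 80) - 38)**2 = ((((2 - 21) - 13) - 80) - 38)**2 = (((-19 - 13) - 80) - 38)**2 = ((-32 - 80) - 38)**2 = (-112 - 38)**2 = (-150)**2 = 22500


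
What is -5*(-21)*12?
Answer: 1260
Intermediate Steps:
-5*(-21)*12 = 105*12 = 1260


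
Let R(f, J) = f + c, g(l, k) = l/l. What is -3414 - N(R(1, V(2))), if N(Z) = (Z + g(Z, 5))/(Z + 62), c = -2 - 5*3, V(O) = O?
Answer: -157029/46 ≈ -3413.7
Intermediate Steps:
c = -17 (c = -2 - 15 = -17)
g(l, k) = 1
R(f, J) = -17 + f (R(f, J) = f - 17 = -17 + f)
N(Z) = (1 + Z)/(62 + Z) (N(Z) = (Z + 1)/(Z + 62) = (1 + Z)/(62 + Z))
-3414 - N(R(1, V(2))) = -3414 - (1 + (-17 + 1))/(62 + (-17 + 1)) = -3414 - (1 - 16)/(62 - 16) = -3414 - (-15)/46 = -3414 - 1*(-15/46) = -3414 + 15/46 = -157029/46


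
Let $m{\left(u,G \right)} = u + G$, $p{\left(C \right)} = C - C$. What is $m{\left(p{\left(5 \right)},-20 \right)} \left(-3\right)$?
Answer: $60$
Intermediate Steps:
$p{\left(C \right)} = 0$
$m{\left(u,G \right)} = G + u$
$m{\left(p{\left(5 \right)},-20 \right)} \left(-3\right) = \left(-20 + 0\right) \left(-3\right) = \left(-20\right) \left(-3\right) = 60$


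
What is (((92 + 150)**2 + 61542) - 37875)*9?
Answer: 740079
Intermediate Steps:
(((92 + 150)**2 + 61542) - 37875)*9 = ((242**2 + 61542) - 37875)*9 = ((58564 + 61542) - 37875)*9 = (120106 - 37875)*9 = 82231*9 = 740079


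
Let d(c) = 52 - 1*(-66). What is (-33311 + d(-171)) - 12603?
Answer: -45796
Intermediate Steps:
d(c) = 118 (d(c) = 52 + 66 = 118)
(-33311 + d(-171)) - 12603 = (-33311 + 118) - 12603 = -33193 - 12603 = -45796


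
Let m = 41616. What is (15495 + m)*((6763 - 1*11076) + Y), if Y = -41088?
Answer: -2592896511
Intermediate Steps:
(15495 + m)*((6763 - 1*11076) + Y) = (15495 + 41616)*((6763 - 1*11076) - 41088) = 57111*((6763 - 11076) - 41088) = 57111*(-4313 - 41088) = 57111*(-45401) = -2592896511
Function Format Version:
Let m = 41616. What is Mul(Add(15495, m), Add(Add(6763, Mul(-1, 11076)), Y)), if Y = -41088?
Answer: -2592896511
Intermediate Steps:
Mul(Add(15495, m), Add(Add(6763, Mul(-1, 11076)), Y)) = Mul(Add(15495, 41616), Add(Add(6763, Mul(-1, 11076)), -41088)) = Mul(57111, Add(Add(6763, -11076), -41088)) = Mul(57111, Add(-4313, -41088)) = Mul(57111, -45401) = -2592896511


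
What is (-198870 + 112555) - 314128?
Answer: -400443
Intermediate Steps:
(-198870 + 112555) - 314128 = -86315 - 314128 = -400443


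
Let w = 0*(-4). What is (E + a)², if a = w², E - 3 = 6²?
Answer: 1521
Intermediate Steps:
E = 39 (E = 3 + 6² = 3 + 36 = 39)
w = 0
a = 0 (a = 0² = 0)
(E + a)² = (39 + 0)² = 39² = 1521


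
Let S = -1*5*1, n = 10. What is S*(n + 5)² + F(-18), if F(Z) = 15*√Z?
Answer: -1125 + 45*I*√2 ≈ -1125.0 + 63.64*I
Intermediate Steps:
S = -5 (S = -5*1 = -5)
S*(n + 5)² + F(-18) = -5*(10 + 5)² + 15*√(-18) = -5*15² + 15*(3*I*√2) = -5*225 + 45*I*√2 = -1125 + 45*I*√2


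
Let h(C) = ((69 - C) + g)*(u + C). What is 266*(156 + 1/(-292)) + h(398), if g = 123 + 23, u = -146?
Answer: -674653/146 ≈ -4620.9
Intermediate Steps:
g = 146
h(C) = (-146 + C)*(215 - C) (h(C) = ((69 - C) + 146)*(-146 + C) = (215 - C)*(-146 + C) = (-146 + C)*(215 - C))
266*(156 + 1/(-292)) + h(398) = 266*(156 + 1/(-292)) + (-31390 - 1*398² + 361*398) = 266*(156 - 1/292) + (-31390 - 1*158404 + 143678) = 266*(45551/292) + (-31390 - 158404 + 143678) = 6058283/146 - 46116 = -674653/146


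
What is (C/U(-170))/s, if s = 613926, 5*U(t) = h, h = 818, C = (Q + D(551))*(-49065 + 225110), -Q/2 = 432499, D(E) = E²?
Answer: -494155674325/502191468 ≈ -984.00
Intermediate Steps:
Q = -864998 (Q = -2*432499 = -864998)
C = -98831134865 (C = (-864998 + 551²)*(-49065 + 225110) = (-864998 + 303601)*176045 = -561397*176045 = -98831134865)
U(t) = 818/5 (U(t) = (⅕)*818 = 818/5)
(C/U(-170))/s = -98831134865/818/5/613926 = -98831134865*5/818*(1/613926) = -494155674325/818*1/613926 = -494155674325/502191468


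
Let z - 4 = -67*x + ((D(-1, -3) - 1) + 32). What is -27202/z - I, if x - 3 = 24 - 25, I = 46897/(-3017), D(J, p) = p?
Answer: 43425964/153867 ≈ 282.23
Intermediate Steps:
I = -46897/3017 (I = 46897*(-1/3017) = -46897/3017 ≈ -15.544)
x = 2 (x = 3 + (24 - 25) = 3 - 1 = 2)
z = -102 (z = 4 + (-67*2 + ((-3 - 1) + 32)) = 4 + (-134 + (-4 + 32)) = 4 + (-134 + 28) = 4 - 106 = -102)
-27202/z - I = -27202/(-102) - 1*(-46897/3017) = -27202*(-1/102) + 46897/3017 = 13601/51 + 46897/3017 = 43425964/153867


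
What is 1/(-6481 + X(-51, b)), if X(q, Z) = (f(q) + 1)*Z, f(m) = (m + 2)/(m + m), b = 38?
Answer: -51/327662 ≈ -0.00015565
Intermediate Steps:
f(m) = (2 + m)/(2*m) (f(m) = (2 + m)/((2*m)) = (2 + m)*(1/(2*m)) = (2 + m)/(2*m))
X(q, Z) = Z*(1 + (2 + q)/(2*q)) (X(q, Z) = ((2 + q)/(2*q) + 1)*Z = (1 + (2 + q)/(2*q))*Z = Z*(1 + (2 + q)/(2*q)))
1/(-6481 + X(-51, b)) = 1/(-6481 + ((3/2)*38 + 38/(-51))) = 1/(-6481 + (57 + 38*(-1/51))) = 1/(-6481 + (57 - 38/51)) = 1/(-6481 + 2869/51) = 1/(-327662/51) = -51/327662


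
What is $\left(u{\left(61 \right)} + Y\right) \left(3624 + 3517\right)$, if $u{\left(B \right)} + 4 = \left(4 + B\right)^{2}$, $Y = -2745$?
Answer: $10540116$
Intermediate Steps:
$u{\left(B \right)} = -4 + \left(4 + B\right)^{2}$
$\left(u{\left(61 \right)} + Y\right) \left(3624 + 3517\right) = \left(\left(-4 + \left(4 + 61\right)^{2}\right) - 2745\right) \left(3624 + 3517\right) = \left(\left(-4 + 65^{2}\right) - 2745\right) 7141 = \left(\left(-4 + 4225\right) - 2745\right) 7141 = \left(4221 - 2745\right) 7141 = 1476 \cdot 7141 = 10540116$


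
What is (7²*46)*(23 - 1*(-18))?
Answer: 92414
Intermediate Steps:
(7²*46)*(23 - 1*(-18)) = (49*46)*(23 + 18) = 2254*41 = 92414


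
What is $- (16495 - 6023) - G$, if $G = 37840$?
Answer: $-48312$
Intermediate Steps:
$- (16495 - 6023) - G = - (16495 - 6023) - 37840 = \left(-1\right) 10472 - 37840 = -10472 - 37840 = -48312$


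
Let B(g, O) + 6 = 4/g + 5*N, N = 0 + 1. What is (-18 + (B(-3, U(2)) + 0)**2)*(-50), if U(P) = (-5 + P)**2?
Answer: 5650/9 ≈ 627.78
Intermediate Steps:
N = 1
B(g, O) = -1 + 4/g (B(g, O) = -6 + (4/g + 5*1) = -6 + (4/g + 5) = -6 + (5 + 4/g) = -1 + 4/g)
(-18 + (B(-3, U(2)) + 0)**2)*(-50) = (-18 + ((4 - 1*(-3))/(-3) + 0)**2)*(-50) = (-18 + (-(4 + 3)/3 + 0)**2)*(-50) = (-18 + (-1/3*7 + 0)**2)*(-50) = (-18 + (-7/3 + 0)**2)*(-50) = (-18 + (-7/3)**2)*(-50) = (-18 + 49/9)*(-50) = -113/9*(-50) = 5650/9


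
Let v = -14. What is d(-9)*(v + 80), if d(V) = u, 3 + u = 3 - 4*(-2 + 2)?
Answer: 0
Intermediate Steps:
u = 0 (u = -3 + (3 - 4*(-2 + 2)) = -3 + (3 - 4*0) = -3 + (3 + 0) = -3 + 3 = 0)
d(V) = 0
d(-9)*(v + 80) = 0*(-14 + 80) = 0*66 = 0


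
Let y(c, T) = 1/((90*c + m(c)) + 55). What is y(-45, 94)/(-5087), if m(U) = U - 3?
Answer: 1/20566741 ≈ 4.8622e-8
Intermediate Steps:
m(U) = -3 + U
y(c, T) = 1/(52 + 91*c) (y(c, T) = 1/((90*c + (-3 + c)) + 55) = 1/((-3 + 91*c) + 55) = 1/(52 + 91*c))
y(-45, 94)/(-5087) = (1/(13*(4 + 7*(-45))))/(-5087) = (1/(13*(4 - 315)))*(-1/5087) = ((1/13)/(-311))*(-1/5087) = ((1/13)*(-1/311))*(-1/5087) = -1/4043*(-1/5087) = 1/20566741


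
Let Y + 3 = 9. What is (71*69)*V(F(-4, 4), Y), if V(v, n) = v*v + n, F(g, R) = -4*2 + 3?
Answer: 151869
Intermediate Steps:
Y = 6 (Y = -3 + 9 = 6)
F(g, R) = -5 (F(g, R) = -8 + 3 = -5)
V(v, n) = n + v**2 (V(v, n) = v**2 + n = n + v**2)
(71*69)*V(F(-4, 4), Y) = (71*69)*(6 + (-5)**2) = 4899*(6 + 25) = 4899*31 = 151869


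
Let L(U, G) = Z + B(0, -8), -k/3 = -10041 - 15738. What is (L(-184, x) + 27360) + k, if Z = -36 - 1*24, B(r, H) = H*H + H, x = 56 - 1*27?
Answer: 104693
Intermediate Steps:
x = 29 (x = 56 - 27 = 29)
k = 77337 (k = -3*(-10041 - 15738) = -3*(-25779) = 77337)
B(r, H) = H + H² (B(r, H) = H² + H = H + H²)
Z = -60 (Z = -36 - 24 = -60)
L(U, G) = -4 (L(U, G) = -60 - 8*(1 - 8) = -60 - 8*(-7) = -60 + 56 = -4)
(L(-184, x) + 27360) + k = (-4 + 27360) + 77337 = 27356 + 77337 = 104693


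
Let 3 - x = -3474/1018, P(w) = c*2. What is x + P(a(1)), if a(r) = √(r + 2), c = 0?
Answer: 3264/509 ≈ 6.4126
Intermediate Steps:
a(r) = √(2 + r)
P(w) = 0 (P(w) = 0*2 = 0)
x = 3264/509 (x = 3 - (-3474)/1018 = 3 - 1*(-1737/509) = 3 + 1737/509 = 3264/509 ≈ 6.4126)
x + P(a(1)) = 3264/509 + 0 = 3264/509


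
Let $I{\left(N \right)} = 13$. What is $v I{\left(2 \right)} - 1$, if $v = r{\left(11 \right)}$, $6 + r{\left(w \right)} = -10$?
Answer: $-209$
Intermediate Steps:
$r{\left(w \right)} = -16$ ($r{\left(w \right)} = -6 - 10 = -16$)
$v = -16$
$v I{\left(2 \right)} - 1 = \left(-16\right) 13 - 1 = -208 - 1 = -209$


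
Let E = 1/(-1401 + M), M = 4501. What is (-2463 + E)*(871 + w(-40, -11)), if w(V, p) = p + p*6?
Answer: -3031213703/1550 ≈ -1.9556e+6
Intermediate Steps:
w(V, p) = 7*p (w(V, p) = p + 6*p = 7*p)
E = 1/3100 (E = 1/(-1401 + 4501) = 1/3100 ≈ 0.00032258)
(-2463 + E)*(871 + w(-40, -11)) = (-2463 + 1/3100)*(871 + 7*(-11)) = -7635299*(871 - 77)/3100 = -7635299/3100*794 = -3031213703/1550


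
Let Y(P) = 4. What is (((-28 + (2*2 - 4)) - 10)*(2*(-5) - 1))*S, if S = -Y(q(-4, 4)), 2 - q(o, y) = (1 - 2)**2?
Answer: -1672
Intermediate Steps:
q(o, y) = 1 (q(o, y) = 2 - (1 - 2)**2 = 2 - 1*(-1)**2 = 2 - 1*1 = 2 - 1 = 1)
S = -4 (S = -1*4 = -4)
(((-28 + (2*2 - 4)) - 10)*(2*(-5) - 1))*S = (((-28 + (2*2 - 4)) - 10)*(2*(-5) - 1))*(-4) = (((-28 + (4 - 4)) - 10)*(-10 - 1))*(-4) = (((-28 + 0) - 10)*(-11))*(-4) = ((-28 - 10)*(-11))*(-4) = -38*(-11)*(-4) = 418*(-4) = -1672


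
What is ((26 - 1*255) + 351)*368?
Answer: 44896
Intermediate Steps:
((26 - 1*255) + 351)*368 = ((26 - 255) + 351)*368 = (-229 + 351)*368 = 122*368 = 44896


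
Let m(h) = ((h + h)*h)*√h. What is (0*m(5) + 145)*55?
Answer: 7975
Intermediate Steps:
m(h) = 2*h^(5/2) (m(h) = ((2*h)*h)*√h = (2*h²)*√h = 2*h^(5/2))
(0*m(5) + 145)*55 = (0*(2*5^(5/2)) + 145)*55 = (0*(2*(25*√5)) + 145)*55 = (0*(50*√5) + 145)*55 = (0 + 145)*55 = 145*55 = 7975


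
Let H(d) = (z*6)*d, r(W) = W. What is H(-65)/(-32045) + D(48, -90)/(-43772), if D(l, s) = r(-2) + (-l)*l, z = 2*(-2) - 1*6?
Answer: -744731/10789798 ≈ -0.069022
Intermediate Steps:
z = -10 (z = -4 - 6 = -10)
D(l, s) = -2 - l² (D(l, s) = -2 + (-l)*l = -2 - l²)
H(d) = -60*d (H(d) = (-10*6)*d = -60*d)
H(-65)/(-32045) + D(48, -90)/(-43772) = -60*(-65)/(-32045) + (-2 - 1*48²)/(-43772) = 3900*(-1/32045) + (-2 - 1*2304)*(-1/43772) = -60/493 + (-2 - 2304)*(-1/43772) = -60/493 - 2306*(-1/43772) = -60/493 + 1153/21886 = -744731/10789798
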